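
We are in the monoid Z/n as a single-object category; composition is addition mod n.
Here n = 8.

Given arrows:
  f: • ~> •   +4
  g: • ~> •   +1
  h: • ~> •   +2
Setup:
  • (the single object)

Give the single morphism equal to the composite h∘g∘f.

  0 +4≡4 +1≡5 +2≡7  (mod 8)
result: +7

Answer: +7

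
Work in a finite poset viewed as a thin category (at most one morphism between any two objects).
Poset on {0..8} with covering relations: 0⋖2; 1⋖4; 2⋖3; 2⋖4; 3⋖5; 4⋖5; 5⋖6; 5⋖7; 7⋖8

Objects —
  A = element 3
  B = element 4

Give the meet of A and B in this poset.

Common predecessors of 3,4: {0,2}
  0 ≤ 2
  2 ≤ 2
glb = 2

Answer: A∧B = 2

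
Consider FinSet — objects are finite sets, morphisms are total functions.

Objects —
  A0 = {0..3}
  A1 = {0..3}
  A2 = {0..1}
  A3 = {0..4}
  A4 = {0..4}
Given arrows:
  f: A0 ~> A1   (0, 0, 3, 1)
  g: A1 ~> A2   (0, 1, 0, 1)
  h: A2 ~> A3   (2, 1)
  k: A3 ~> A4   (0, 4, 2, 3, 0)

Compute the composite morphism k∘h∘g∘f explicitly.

Answer: (2, 2, 4, 4)

Trace:
  0 f~>0 g~>0 h~>2 k~>2
  1 f~>0 g~>0 h~>2 k~>2
  2 f~>3 g~>1 h~>1 k~>4
  3 f~>1 g~>1 h~>1 k~>4
result: (2, 2, 4, 4)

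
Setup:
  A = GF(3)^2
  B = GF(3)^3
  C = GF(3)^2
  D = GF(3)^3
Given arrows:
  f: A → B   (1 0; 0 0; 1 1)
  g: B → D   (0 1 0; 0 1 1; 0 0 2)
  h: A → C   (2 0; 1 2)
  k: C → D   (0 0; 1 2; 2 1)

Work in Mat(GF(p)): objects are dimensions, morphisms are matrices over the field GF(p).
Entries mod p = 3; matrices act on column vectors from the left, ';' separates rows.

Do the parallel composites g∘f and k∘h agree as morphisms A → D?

1) trace f;g:
  e0=(1,0) f→(1,0,1) g→(0,1,2)
  e1=(0,1) f→(0,0,1) g→(0,1,2)
  result₁ = (0 0; 1 1; 2 2)
2) trace h;k:
  e0=(1,0) h→(2,1) k→(0,1,2)
  e1=(0,1) h→(0,2) k→(0,1,2)
  result₂ = (0 0; 1 1; 2 2)
Equal? same morphism ✓

Answer: COMMUTES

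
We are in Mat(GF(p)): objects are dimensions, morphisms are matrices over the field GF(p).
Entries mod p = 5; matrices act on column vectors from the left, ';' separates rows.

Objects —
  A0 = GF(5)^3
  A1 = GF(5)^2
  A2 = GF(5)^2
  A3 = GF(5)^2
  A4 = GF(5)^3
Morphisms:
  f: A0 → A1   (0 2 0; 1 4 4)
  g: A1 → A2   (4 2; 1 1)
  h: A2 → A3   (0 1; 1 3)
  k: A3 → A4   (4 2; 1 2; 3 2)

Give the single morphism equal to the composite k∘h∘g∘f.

Answer: (4 2 1; 1 4 4; 3 1 2)

Work:
  e0=⟨1,0,0⟩ f→⟨0,1⟩ g→⟨2,1⟩ h→⟨1,0⟩ k→⟨4,1,3⟩
  e1=⟨0,1,0⟩ f→⟨2,4⟩ g→⟨1,1⟩ h→⟨1,4⟩ k→⟨2,4,1⟩
  e2=⟨0,0,1⟩ f→⟨0,4⟩ g→⟨3,4⟩ h→⟨4,0⟩ k→⟨1,4,2⟩
result: (4 2 1; 1 4 4; 3 1 2)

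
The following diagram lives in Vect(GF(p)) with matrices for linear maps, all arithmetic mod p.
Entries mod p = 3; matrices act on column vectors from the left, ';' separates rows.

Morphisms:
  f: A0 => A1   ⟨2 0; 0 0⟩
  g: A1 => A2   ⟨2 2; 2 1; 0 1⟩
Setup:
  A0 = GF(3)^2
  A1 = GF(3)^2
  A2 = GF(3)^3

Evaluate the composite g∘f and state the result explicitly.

  e0=[1,0] f=>[2,0] g=>[1,1,0]
  e1=[0,1] f=>[0,0] g=>[0,0,0]
result: ⟨1 0; 1 0; 0 0⟩

Answer: ⟨1 0; 1 0; 0 0⟩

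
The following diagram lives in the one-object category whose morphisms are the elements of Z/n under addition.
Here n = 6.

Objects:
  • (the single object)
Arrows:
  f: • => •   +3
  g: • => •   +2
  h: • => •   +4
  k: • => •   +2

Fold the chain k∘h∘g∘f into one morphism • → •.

Answer: +5

Derivation:
  0 +3≡3 +2≡5 +4≡3 +2≡5  (mod 6)
result: +5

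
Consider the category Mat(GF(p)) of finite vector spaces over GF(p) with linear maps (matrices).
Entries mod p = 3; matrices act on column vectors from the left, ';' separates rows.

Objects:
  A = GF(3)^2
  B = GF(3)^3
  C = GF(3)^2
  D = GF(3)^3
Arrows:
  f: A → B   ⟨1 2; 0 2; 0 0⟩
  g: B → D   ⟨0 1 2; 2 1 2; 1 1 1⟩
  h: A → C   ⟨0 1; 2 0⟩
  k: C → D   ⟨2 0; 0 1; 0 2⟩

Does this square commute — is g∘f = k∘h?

1) trace f;g:
  e0=⟨1,0⟩ f→⟨1,0,0⟩ g→⟨0,2,1⟩
  e1=⟨0,1⟩ f→⟨2,2,0⟩ g→⟨2,0,1⟩
  ⟦path⟧₁ = ⟨0 2; 2 0; 1 1⟩
2) trace h;k:
  e0=⟨1,0⟩ h→⟨0,2⟩ k→⟨0,2,1⟩
  e1=⟨0,1⟩ h→⟨1,0⟩ k→⟨2,0,0⟩
  ⟦path⟧₂ = ⟨0 2; 2 0; 1 0⟩
Equal? NO — does not commute

Answer: DOES NOT COMMUTE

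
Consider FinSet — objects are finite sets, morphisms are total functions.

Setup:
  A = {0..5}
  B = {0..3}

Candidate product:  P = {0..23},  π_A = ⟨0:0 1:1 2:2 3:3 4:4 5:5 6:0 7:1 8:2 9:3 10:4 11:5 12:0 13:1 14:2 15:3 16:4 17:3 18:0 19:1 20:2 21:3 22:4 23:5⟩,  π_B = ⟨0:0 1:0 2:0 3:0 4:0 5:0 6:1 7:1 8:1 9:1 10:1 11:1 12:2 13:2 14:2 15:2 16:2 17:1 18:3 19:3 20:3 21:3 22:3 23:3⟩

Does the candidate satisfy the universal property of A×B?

|A|·|B| = 6·4 = 24;  |P| = 24
Check the pairing map k ↦ (π_A(k), π_B(k)):
  0 : (0,0)
  1 : (1,0)
  2 : (2,0)
  3 : (3,0)
  4 : (4,0)
  5 : (5,0)
  6 : (0,1)
  7 : (1,1)
  8 : (2,1)
  9 : (3,1)
  10 : (4,1)
  11 : (5,1)
  12 : (0,2)
  13 : (1,2)
  14 : (2,2)
  15 : (3,2)
  16 : (4,2)
  17 : (3,1)  ✗ repeats pair of k=9
  18 : (0,3)
  19 : (1,3)
  20 : (2,3)
  21 : (3,3)
  22 : (4,3)
  23 : (5,3)
distinct pairs in image: 23 / 24 needed
  → (3,1) hit at k=9 and k=17

Answer: NOT A VALID PRODUCT — duplicate pair at indices 9,17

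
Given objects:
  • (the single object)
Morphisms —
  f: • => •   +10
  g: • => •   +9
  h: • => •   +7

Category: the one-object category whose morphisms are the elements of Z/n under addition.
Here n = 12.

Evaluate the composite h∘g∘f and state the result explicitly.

Answer: +2

Derivation:
  0 +10≡10 +9≡7 +7≡2  (mod 12)
⟦path⟧: +2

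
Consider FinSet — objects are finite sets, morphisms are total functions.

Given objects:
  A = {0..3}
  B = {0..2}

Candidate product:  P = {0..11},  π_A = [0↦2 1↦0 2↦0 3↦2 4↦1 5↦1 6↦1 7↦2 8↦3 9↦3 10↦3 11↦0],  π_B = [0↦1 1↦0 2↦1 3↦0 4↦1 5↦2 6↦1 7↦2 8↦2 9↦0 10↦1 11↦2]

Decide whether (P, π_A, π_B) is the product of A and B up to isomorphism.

|A|·|B| = 4·3 = 12;  |P| = 12
Check the pairing map k ↦ (π_A(k), π_B(k)):
  0 ↦ (2,1)
  1 ↦ (0,0)
  2 ↦ (0,1)
  3 ↦ (2,0)
  4 ↦ (1,1)
  5 ↦ (1,2)
  6 ↦ (1,1)  ✗ repeats pair of k=4
  7 ↦ (2,2)
  8 ↦ (3,2)
  9 ↦ (3,0)
  10 ↦ (3,1)
  11 ↦ (0,2)
distinct pairs in image: 11 / 12 needed
  → (1,1) hit at k=4 and k=6

Answer: NOT A VALID PRODUCT — duplicate pair at indices 4,6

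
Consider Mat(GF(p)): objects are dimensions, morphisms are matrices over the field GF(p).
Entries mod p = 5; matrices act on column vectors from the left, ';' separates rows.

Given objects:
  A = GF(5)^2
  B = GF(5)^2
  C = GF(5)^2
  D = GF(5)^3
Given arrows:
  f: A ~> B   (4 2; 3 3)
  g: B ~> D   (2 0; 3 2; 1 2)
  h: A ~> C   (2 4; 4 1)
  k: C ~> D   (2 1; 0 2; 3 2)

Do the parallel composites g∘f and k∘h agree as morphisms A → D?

Answer: DOES NOT COMMUTE

Work:
Path 1 = f;g:
  e0=(1,0) f~>(4,3) g~>(3,3,0)
  e1=(0,1) f~>(2,3) g~>(4,2,3)
  composite₁ = (3 4; 3 2; 0 3)
Path 2 = h;k:
  e0=(1,0) h~>(2,4) k~>(3,3,4)
  e1=(0,1) h~>(4,1) k~>(4,2,4)
  composite₂ = (3 4; 3 2; 4 4)
Equal? NO — does not commute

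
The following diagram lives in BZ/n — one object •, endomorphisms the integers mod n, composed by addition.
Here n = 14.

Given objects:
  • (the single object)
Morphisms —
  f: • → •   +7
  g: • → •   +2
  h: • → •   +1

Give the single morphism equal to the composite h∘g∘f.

  0 +7≡7 +2≡9 +1≡10  (mod 14)
result: +10

Answer: +10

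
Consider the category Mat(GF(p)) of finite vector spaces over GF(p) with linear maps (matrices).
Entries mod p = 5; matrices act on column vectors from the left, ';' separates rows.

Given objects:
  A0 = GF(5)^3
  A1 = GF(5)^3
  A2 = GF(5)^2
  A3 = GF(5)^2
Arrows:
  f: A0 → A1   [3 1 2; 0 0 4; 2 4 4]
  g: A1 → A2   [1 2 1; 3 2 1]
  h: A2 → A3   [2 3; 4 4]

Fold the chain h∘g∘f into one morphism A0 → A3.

  e0=⟨1,0,0⟩ f→⟨3,0,2⟩ g→⟨0,1⟩ h→⟨3,4⟩
  e1=⟨0,1,0⟩ f→⟨1,0,4⟩ g→⟨0,2⟩ h→⟨1,3⟩
  e2=⟨0,0,1⟩ f→⟨2,4,4⟩ g→⟨4,3⟩ h→⟨2,3⟩
composite: [3 1 2; 4 3 3]

Answer: [3 1 2; 4 3 3]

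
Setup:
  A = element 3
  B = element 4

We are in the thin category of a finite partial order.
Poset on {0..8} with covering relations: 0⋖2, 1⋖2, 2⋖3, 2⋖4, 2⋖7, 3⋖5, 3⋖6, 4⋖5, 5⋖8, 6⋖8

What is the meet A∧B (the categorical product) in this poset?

{x : x<=A ∧ x<=B} = {0,1,2}  (A=3, B=4)
  0 <= 2
  1 <= 2
  2 <= 2
glb = 2

Answer: A∧B = 2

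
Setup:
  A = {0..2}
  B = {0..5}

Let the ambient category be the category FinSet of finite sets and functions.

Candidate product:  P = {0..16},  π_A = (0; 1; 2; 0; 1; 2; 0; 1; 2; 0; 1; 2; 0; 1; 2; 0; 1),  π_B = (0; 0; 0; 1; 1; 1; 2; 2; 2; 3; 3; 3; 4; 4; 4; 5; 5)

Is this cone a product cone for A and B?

|A|·|B| = 3·6 = 18;  |P| = 17
  → cardinalities differ; no bijection possible.

Answer: NOT A VALID PRODUCT — |P|=17 ≠ |A|·|B|=18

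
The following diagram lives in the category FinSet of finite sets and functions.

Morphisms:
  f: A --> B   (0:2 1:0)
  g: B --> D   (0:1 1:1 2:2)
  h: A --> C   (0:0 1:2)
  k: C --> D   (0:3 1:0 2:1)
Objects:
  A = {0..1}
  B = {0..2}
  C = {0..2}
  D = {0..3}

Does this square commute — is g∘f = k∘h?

Answer: DOES NOT COMMUTE

Derivation:
1) trace f;g:
  0 f-->2 g-->2
  1 f-->0 g-->1
  composite₁ = (0:2 1:1)
2) trace h;k:
  0 h-->0 k-->3
  1 h-->2 k-->1
  composite₂ = (0:3 1:1)
Equal? NO — does not commute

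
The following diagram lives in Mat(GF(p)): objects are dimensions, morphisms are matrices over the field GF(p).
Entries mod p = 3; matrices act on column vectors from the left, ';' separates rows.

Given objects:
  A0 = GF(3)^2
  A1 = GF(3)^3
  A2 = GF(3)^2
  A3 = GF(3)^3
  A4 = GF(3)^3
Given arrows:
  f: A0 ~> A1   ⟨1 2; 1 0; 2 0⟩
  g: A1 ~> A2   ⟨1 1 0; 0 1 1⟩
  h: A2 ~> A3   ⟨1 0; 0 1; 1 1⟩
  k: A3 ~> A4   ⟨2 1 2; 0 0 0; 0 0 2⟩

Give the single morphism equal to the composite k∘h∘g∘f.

  e0=⟨1,0⟩ f~>⟨1,1,2⟩ g~>⟨2,0⟩ h~>⟨2,0,2⟩ k~>⟨2,0,1⟩
  e1=⟨0,1⟩ f~>⟨2,0,0⟩ g~>⟨2,0⟩ h~>⟨2,0,2⟩ k~>⟨2,0,1⟩
composite: ⟨2 2; 0 0; 1 1⟩

Answer: ⟨2 2; 0 0; 1 1⟩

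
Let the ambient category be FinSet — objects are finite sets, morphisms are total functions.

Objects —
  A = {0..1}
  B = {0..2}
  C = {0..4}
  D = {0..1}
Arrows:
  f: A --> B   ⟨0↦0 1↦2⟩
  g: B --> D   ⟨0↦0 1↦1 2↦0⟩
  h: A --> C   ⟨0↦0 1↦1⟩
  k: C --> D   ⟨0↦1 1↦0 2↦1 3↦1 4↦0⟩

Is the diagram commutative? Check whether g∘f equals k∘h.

Along f;g (path 1):
  0 f-->0 g-->0
  1 f-->2 g-->0
  composite₁ = ⟨0↦0 1↦0⟩
Along h;k (path 2):
  0 h-->0 k-->1
  1 h-->1 k-->0
  composite₂ = ⟨0↦1 1↦0⟩
Equal? differ; not commutative

Answer: DOES NOT COMMUTE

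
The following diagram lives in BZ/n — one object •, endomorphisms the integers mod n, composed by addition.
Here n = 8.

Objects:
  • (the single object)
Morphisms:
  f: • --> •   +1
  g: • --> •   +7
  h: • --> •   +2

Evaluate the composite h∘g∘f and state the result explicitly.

Answer: +2

Work:
  0 +1≡1 +7≡0 +2≡2  (mod 8)
result: +2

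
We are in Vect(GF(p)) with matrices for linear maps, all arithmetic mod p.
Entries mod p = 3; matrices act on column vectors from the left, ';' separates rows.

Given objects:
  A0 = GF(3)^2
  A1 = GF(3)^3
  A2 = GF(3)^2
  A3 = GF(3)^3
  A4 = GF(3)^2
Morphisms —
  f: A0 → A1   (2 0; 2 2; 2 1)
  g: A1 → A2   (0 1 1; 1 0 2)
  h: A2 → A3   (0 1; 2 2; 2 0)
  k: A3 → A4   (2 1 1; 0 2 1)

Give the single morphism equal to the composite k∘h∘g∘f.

Answer: (1 2; 0 2)

Trace:
  e0=⟨1,0⟩ f→⟨2,2,2⟩ g→⟨1,0⟩ h→⟨0,2,2⟩ k→⟨1,0⟩
  e1=⟨0,1⟩ f→⟨0,2,1⟩ g→⟨0,2⟩ h→⟨2,1,0⟩ k→⟨2,2⟩
result: (1 2; 0 2)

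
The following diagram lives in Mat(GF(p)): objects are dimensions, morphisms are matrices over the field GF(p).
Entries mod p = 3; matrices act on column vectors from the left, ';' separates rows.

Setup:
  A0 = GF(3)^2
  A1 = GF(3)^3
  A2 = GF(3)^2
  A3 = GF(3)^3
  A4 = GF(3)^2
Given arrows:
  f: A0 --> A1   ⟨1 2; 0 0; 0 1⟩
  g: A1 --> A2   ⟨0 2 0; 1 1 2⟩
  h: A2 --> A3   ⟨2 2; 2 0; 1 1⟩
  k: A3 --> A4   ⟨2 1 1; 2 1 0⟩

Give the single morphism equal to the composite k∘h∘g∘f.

  e0=⟨1,0⟩ f-->⟨1,0,0⟩ g-->⟨0,1⟩ h-->⟨2,0,1⟩ k-->⟨2,1⟩
  e1=⟨0,1⟩ f-->⟨2,0,1⟩ g-->⟨0,1⟩ h-->⟨2,0,1⟩ k-->⟨2,1⟩
⟦path⟧: ⟨2 2; 1 1⟩

Answer: ⟨2 2; 1 1⟩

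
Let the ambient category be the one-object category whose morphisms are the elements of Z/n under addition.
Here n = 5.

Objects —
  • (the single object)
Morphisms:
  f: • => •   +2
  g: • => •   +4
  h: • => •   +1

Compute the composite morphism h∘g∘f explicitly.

  0 +2≡2 +4≡1 +1≡2  (mod 5)
result: +2

Answer: +2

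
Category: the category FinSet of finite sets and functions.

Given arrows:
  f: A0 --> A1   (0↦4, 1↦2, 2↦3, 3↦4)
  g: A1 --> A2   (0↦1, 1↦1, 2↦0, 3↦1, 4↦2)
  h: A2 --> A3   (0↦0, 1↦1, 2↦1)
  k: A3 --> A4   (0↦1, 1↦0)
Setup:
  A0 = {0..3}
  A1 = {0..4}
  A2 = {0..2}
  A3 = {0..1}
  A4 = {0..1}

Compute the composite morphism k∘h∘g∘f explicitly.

  0 f-->4 g-->2 h-->1 k-->0
  1 f-->2 g-->0 h-->0 k-->1
  2 f-->3 g-->1 h-->1 k-->0
  3 f-->4 g-->2 h-->1 k-->0
⟦path⟧: (0↦0, 1↦1, 2↦0, 3↦0)

Answer: (0↦0, 1↦1, 2↦0, 3↦0)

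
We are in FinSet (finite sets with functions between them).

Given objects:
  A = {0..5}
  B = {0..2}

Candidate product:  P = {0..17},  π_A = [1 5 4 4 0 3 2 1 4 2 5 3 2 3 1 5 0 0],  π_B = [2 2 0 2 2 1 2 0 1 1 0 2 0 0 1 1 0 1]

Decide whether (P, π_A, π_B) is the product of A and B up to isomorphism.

Answer: VALID PRODUCT

Work:
|A|·|B| = 6·3 = 18;  |P| = 18
Check the pairing map k ↦ (π_A(k), π_B(k)):
  0 ↦ (1,2)
  1 ↦ (5,2)
  2 ↦ (4,0)
  3 ↦ (4,2)
  4 ↦ (0,2)
  5 ↦ (3,1)
  6 ↦ (2,2)
  7 ↦ (1,0)
  8 ↦ (4,1)
  9 ↦ (2,1)
  10 ↦ (5,0)
  11 ↦ (3,2)
  12 ↦ (2,0)
  13 ↦ (3,0)
  14 ↦ (1,1)
  15 ↦ (5,1)
  16 ↦ (0,0)
  17 ↦ (0,1)
distinct pairs in image: 18 / 18 needed
  → bijection onto A×B; projections well-typed.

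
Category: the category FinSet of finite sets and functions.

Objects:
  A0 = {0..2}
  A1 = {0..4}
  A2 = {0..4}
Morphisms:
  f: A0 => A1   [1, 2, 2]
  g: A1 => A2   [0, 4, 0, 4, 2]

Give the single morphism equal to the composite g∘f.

  0 f=>1 g=>4
  1 f=>2 g=>0
  2 f=>2 g=>0
composite: [4, 0, 0]

Answer: [4, 0, 0]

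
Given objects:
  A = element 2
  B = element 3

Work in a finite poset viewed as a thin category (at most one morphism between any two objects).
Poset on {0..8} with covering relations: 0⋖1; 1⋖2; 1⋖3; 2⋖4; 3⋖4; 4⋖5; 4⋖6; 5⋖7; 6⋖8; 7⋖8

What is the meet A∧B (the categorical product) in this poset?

Answer: A∧B = 1

Trace:
Common predecessors of 2,3: {0,1}
  0 ≤ 1
  1 ≤ 1
glb = 1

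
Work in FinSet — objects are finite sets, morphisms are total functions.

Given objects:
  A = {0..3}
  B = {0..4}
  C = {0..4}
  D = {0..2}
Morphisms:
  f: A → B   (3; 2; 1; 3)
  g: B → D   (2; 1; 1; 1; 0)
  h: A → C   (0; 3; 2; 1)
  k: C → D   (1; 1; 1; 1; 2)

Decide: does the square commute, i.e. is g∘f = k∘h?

Answer: COMMUTES

Work:
Along f;g (path 1):
  0 f→3 g→1
  1 f→2 g→1
  2 f→1 g→1
  3 f→3 g→1
  ⟦path⟧₁ = (1; 1; 1; 1)
Along h;k (path 2):
  0 h→0 k→1
  1 h→3 k→1
  2 h→2 k→1
  3 h→1 k→1
  ⟦path⟧₂ = (1; 1; 1; 1)
Equal? YES — commutes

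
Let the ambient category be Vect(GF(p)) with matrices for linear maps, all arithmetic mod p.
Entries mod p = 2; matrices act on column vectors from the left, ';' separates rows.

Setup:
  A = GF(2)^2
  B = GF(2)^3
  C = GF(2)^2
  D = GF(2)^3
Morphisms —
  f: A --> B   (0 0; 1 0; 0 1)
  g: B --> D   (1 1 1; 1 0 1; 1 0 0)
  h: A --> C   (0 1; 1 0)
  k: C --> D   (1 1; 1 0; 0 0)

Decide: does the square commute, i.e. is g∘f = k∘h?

Answer: COMMUTES

Derivation:
Along f;g (path 1):
  e0=⟨1,0⟩ f-->⟨0,1,0⟩ g-->⟨1,0,0⟩
  e1=⟨0,1⟩ f-->⟨0,0,1⟩ g-->⟨1,1,0⟩
  ⟦path⟧₁ = (1 1; 0 1; 0 0)
Along h;k (path 2):
  e0=⟨1,0⟩ h-->⟨0,1⟩ k-->⟨1,0,0⟩
  e1=⟨0,1⟩ h-->⟨1,0⟩ k-->⟨1,1,0⟩
  ⟦path⟧₂ = (1 1; 0 1; 0 0)
Equal? same morphism ✓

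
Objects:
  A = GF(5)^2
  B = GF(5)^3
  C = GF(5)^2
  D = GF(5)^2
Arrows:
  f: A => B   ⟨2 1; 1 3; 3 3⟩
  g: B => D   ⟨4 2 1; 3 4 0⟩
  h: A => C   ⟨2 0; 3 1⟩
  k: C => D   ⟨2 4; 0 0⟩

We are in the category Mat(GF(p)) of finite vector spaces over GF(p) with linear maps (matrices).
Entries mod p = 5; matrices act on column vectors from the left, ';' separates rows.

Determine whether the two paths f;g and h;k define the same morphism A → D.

Answer: DOES NOT COMMUTE

Work:
Along f;g (path 1):
  e0=[1,0] f=>[2,1,3] g=>[3,0]
  e1=[0,1] f=>[1,3,3] g=>[3,0]
  composite₁ = ⟨3 3; 0 0⟩
Along h;k (path 2):
  e0=[1,0] h=>[2,3] k=>[1,0]
  e1=[0,1] h=>[0,1] k=>[4,0]
  composite₂ = ⟨1 4; 0 0⟩
Equal? NO — does not commute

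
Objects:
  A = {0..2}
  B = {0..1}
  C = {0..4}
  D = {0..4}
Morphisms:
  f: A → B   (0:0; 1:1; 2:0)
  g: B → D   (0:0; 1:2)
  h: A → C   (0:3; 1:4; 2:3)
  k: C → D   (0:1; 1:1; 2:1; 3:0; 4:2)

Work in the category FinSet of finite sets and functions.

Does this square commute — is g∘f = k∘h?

Answer: COMMUTES

Work:
Path 1 = f;g:
  0 f→0 g→0
  1 f→1 g→2
  2 f→0 g→0
  composite₁ = (0:0; 1:2; 2:0)
Path 2 = h;k:
  0 h→3 k→0
  1 h→4 k→2
  2 h→3 k→0
  composite₂ = (0:0; 1:2; 2:0)
Equal? equal; square commutes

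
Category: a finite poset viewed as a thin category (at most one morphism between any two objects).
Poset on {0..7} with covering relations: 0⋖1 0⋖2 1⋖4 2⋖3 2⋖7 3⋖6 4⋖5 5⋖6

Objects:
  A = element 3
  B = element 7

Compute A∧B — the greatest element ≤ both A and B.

Lower bounds of A=3 and B=7: {0,2}
  0 ≤ 2
  2 ≤ 2
glb = 2

Answer: A∧B = 2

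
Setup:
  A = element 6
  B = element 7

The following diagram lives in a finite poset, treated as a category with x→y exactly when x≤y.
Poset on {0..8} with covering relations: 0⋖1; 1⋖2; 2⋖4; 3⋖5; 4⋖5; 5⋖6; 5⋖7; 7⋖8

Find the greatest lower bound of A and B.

Answer: A∧B = 5

Trace:
Lower bounds of A=6 and B=7: {0,1,2,3,4,5}
  0 ≤ 5
  1 ≤ 5
  2 ≤ 5
  3 ≤ 5
  4 ≤ 5
  5 ≤ 5
glb = 5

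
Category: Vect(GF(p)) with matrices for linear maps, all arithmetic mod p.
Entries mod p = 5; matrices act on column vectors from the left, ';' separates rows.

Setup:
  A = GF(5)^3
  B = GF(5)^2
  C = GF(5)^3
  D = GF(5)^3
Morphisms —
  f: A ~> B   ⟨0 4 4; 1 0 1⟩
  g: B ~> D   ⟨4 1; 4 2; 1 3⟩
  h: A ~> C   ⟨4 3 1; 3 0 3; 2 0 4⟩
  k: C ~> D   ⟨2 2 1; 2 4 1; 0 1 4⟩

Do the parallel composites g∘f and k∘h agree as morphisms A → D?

Answer: DOES NOT COMMUTE

Trace:
Path 1 = f;g:
  e0=⟨1,0,0⟩ f~>⟨0,1⟩ g~>⟨1,2,3⟩
  e1=⟨0,1,0⟩ f~>⟨4,0⟩ g~>⟨1,1,4⟩
  e2=⟨0,0,1⟩ f~>⟨4,1⟩ g~>⟨2,3,2⟩
  composite₁ = ⟨1 1 2; 2 1 3; 3 4 2⟩
Path 2 = h;k:
  e0=⟨1,0,0⟩ h~>⟨4,3,2⟩ k~>⟨1,2,1⟩
  e1=⟨0,1,0⟩ h~>⟨3,0,0⟩ k~>⟨1,1,0⟩
  e2=⟨0,0,1⟩ h~>⟨1,3,4⟩ k~>⟨2,3,4⟩
  composite₂ = ⟨1 1 2; 2 1 3; 1 0 4⟩
Equal? NO — does not commute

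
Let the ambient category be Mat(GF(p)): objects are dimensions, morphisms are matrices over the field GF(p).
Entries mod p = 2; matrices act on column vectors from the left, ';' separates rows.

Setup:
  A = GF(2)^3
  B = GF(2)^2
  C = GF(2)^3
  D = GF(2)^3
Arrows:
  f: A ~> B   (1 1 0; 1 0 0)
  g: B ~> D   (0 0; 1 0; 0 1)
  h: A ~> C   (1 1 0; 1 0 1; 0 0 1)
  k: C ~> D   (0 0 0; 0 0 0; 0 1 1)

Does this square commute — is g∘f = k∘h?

Along f;g (path 1):
  e0=(1,0,0) f~>(1,1) g~>(0,1,1)
  e1=(0,1,0) f~>(1,0) g~>(0,1,0)
  e2=(0,0,1) f~>(0,0) g~>(0,0,0)
  ⟦path⟧₁ = (0 0 0; 1 1 0; 1 0 0)
Along h;k (path 2):
  e0=(1,0,0) h~>(1,1,0) k~>(0,0,1)
  e1=(0,1,0) h~>(1,0,0) k~>(0,0,0)
  e2=(0,0,1) h~>(0,1,1) k~>(0,0,0)
  ⟦path⟧₂ = (0 0 0; 0 0 0; 1 0 0)
Equal? distinct morphisms ✗

Answer: DOES NOT COMMUTE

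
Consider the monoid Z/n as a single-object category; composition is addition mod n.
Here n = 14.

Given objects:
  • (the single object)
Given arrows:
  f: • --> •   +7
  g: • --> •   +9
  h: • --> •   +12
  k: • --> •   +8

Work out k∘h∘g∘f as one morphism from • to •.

  0 +7≡7 +9≡2 +12≡0 +8≡8  (mod 14)
⟦path⟧: +8

Answer: +8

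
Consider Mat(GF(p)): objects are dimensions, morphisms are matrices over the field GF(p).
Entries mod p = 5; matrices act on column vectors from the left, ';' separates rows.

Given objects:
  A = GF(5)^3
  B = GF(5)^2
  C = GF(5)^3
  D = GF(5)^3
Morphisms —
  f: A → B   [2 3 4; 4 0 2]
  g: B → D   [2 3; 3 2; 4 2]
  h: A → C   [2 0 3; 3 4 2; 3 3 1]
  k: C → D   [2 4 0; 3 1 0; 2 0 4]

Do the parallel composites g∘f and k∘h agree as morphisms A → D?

Path 1 = f;g:
  e0=(1,0,0) f→(2,4) g→(1,4,1)
  e1=(0,1,0) f→(3,0) g→(1,4,2)
  e2=(0,0,1) f→(4,2) g→(4,1,0)
  result₁ = [1 1 4; 4 4 1; 1 2 0]
Path 2 = h;k:
  e0=(1,0,0) h→(2,3,3) k→(1,4,1)
  e1=(0,1,0) h→(0,4,3) k→(1,4,2)
  e2=(0,0,1) h→(3,2,1) k→(4,1,0)
  result₂ = [1 1 4; 4 4 1; 1 2 0]
Equal? YES — commutes

Answer: COMMUTES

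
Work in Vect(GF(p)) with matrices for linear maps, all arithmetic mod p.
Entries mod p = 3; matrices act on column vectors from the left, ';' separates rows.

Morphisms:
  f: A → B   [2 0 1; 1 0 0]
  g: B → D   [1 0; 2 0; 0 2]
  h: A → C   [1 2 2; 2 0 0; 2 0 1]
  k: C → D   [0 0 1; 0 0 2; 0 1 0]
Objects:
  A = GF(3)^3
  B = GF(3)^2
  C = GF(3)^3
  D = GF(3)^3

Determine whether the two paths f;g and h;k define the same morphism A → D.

Answer: COMMUTES

Trace:
Path 1 = f;g:
  e0=[1,0,0] f→[2,1] g→[2,1,2]
  e1=[0,1,0] f→[0,0] g→[0,0,0]
  e2=[0,0,1] f→[1,0] g→[1,2,0]
  result₁ = [2 0 1; 1 0 2; 2 0 0]
Path 2 = h;k:
  e0=[1,0,0] h→[1,2,2] k→[2,1,2]
  e1=[0,1,0] h→[2,0,0] k→[0,0,0]
  e2=[0,0,1] h→[2,0,1] k→[1,2,0]
  result₂ = [2 0 1; 1 0 2; 2 0 0]
Equal? same morphism ✓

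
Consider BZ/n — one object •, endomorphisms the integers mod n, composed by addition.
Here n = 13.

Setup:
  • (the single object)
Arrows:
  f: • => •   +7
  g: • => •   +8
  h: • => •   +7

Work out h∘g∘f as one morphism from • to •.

Answer: +9

Trace:
  0 +7≡7 +8≡2 +7≡9  (mod 13)
composite: +9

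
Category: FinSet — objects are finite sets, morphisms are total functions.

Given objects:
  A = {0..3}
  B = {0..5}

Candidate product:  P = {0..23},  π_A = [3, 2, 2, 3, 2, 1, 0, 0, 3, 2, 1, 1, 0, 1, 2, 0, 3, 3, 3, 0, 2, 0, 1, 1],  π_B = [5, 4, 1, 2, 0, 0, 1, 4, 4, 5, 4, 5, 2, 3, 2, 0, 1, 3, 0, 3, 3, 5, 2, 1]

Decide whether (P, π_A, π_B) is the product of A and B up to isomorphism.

Answer: VALID PRODUCT

Trace:
|A|·|B| = 4·6 = 24;  |P| = 24
Check the pairing map k ↦ (π_A(k), π_B(k)):
  0 ↦ (3,5)
  1 ↦ (2,4)
  2 ↦ (2,1)
  3 ↦ (3,2)
  4 ↦ (2,0)
  5 ↦ (1,0)
  6 ↦ (0,1)
  7 ↦ (0,4)
  8 ↦ (3,4)
  9 ↦ (2,5)
  10 ↦ (1,4)
  11 ↦ (1,5)
  12 ↦ (0,2)
  13 ↦ (1,3)
  14 ↦ (2,2)
  15 ↦ (0,0)
  16 ↦ (3,1)
  17 ↦ (3,3)
  18 ↦ (3,0)
  19 ↦ (0,3)
  20 ↦ (2,3)
  21 ↦ (0,5)
  22 ↦ (1,2)
  23 ↦ (1,1)
distinct pairs in image: 24 / 24 needed
  → bijection onto A×B; projections well-typed.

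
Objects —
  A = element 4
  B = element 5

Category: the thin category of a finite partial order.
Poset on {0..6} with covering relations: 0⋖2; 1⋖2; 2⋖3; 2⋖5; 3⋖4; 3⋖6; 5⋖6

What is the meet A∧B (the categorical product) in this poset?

Answer: A∧B = 2

Trace:
{x : x⊑A ∧ x⊑B} = {0,1,2}  (A=4, B=5)
  0 ⊑ 2
  1 ⊑ 2
  2 ⊑ 2
glb = 2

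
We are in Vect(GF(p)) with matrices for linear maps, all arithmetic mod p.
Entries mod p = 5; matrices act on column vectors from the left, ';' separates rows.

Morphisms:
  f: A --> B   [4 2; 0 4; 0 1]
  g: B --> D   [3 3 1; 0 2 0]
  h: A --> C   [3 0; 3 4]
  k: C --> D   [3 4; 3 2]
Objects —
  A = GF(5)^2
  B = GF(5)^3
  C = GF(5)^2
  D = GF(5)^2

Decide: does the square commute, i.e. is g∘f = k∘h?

Answer: DOES NOT COMMUTE

Work:
Along f;g (path 1):
  e0=[1,0] f-->[4,0,0] g-->[2,0]
  e1=[0,1] f-->[2,4,1] g-->[4,3]
  result₁ = [2 4; 0 3]
Along h;k (path 2):
  e0=[1,0] h-->[3,3] k-->[1,0]
  e1=[0,1] h-->[0,4] k-->[1,3]
  result₂ = [1 1; 0 3]
Equal? NO — does not commute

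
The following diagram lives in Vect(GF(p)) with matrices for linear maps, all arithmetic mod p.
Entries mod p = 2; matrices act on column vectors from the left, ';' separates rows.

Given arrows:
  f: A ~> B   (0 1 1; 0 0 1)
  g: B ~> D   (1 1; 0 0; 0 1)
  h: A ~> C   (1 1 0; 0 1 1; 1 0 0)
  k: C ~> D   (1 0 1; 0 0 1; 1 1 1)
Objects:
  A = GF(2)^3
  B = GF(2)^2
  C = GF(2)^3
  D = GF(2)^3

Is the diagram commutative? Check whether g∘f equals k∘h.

Along f;g (path 1):
  e0=[1,0,0] f~>[0,0] g~>[0,0,0]
  e1=[0,1,0] f~>[1,0] g~>[1,0,0]
  e2=[0,0,1] f~>[1,1] g~>[0,0,1]
  ⟦path⟧₁ = (0 1 0; 0 0 0; 0 0 1)
Along h;k (path 2):
  e0=[1,0,0] h~>[1,0,1] k~>[0,1,0]
  e1=[0,1,0] h~>[1,1,0] k~>[1,0,0]
  e2=[0,0,1] h~>[0,1,0] k~>[0,0,1]
  ⟦path⟧₂ = (0 1 0; 1 0 0; 0 0 1)
Equal? differ; not commutative

Answer: DOES NOT COMMUTE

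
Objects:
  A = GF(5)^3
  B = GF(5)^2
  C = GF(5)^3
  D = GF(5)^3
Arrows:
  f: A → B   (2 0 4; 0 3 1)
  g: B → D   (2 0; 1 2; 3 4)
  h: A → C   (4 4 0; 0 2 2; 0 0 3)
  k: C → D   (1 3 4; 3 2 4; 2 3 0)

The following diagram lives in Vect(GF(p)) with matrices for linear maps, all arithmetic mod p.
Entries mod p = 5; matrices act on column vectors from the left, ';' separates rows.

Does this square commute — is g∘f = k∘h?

Answer: DOES NOT COMMUTE

Derivation:
Along f;g (path 1):
  e0=(1,0,0) f→(2,0) g→(4,2,1)
  e1=(0,1,0) f→(0,3) g→(0,1,2)
  e2=(0,0,1) f→(4,1) g→(3,1,1)
  ⟦path⟧₁ = (4 0 3; 2 1 1; 1 2 1)
Along h;k (path 2):
  e0=(1,0,0) h→(4,0,0) k→(4,2,3)
  e1=(0,1,0) h→(4,2,0) k→(0,1,4)
  e2=(0,0,1) h→(0,2,3) k→(3,1,1)
  ⟦path⟧₂ = (4 0 3; 2 1 1; 3 4 1)
Equal? NO — does not commute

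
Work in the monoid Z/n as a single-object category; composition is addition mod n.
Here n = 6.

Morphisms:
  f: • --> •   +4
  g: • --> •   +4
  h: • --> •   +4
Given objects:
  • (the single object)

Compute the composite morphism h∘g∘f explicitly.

Answer: +0

Work:
  0 +4≡4 +4≡2 +4≡0  (mod 6)
result: +0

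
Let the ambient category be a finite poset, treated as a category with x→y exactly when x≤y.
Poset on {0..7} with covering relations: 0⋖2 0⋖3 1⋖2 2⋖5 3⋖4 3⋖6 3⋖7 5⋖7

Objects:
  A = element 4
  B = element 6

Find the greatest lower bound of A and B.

Lower bounds of A=4 and B=6: {0,3}
  0 ≤ 3
  3 ≤ 3
glb = 3

Answer: A∧B = 3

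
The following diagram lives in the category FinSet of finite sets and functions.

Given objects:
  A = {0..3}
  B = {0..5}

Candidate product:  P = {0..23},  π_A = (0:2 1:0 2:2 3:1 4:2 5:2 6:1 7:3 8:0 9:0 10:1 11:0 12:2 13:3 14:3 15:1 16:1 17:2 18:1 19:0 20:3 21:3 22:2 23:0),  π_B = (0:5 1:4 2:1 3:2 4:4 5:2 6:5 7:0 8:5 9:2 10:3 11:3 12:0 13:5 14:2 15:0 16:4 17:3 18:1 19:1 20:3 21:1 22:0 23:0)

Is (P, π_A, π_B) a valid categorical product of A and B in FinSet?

Answer: NOT A VALID PRODUCT — duplicate pair at indices 22,12

Derivation:
|A|·|B| = 4·6 = 24;  |P| = 24
Check the pairing map k ↦ (π_A(k), π_B(k)):
  0 : (2,5)
  1 : (0,4)
  2 : (2,1)
  3 : (1,2)
  4 : (2,4)
  5 : (2,2)
  6 : (1,5)
  7 : (3,0)
  8 : (0,5)
  9 : (0,2)
  10 : (1,3)
  11 : (0,3)
  12 : (2,0)
  13 : (3,5)
  14 : (3,2)
  15 : (1,0)
  16 : (1,4)
  17 : (2,3)
  18 : (1,1)
  19 : (0,1)
  20 : (3,3)
  21 : (3,1)
  22 : (2,0)  ✗ repeats pair of k=12
  23 : (0,0)
distinct pairs in image: 23 / 24 needed
  → (2,0) hit at k=12 and k=22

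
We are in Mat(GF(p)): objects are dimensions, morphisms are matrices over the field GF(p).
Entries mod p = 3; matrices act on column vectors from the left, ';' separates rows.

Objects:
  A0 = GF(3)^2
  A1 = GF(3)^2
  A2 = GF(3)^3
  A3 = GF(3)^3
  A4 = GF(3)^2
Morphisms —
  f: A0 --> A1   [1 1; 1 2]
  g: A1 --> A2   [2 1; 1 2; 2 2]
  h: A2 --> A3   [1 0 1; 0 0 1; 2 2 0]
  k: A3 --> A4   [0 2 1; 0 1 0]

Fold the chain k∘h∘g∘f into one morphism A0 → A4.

  e0=(1,0) f-->(1,1) g-->(0,0,1) h-->(1,1,0) k-->(2,1)
  e1=(0,1) f-->(1,2) g-->(1,2,0) h-->(1,0,0) k-->(0,0)
⟦path⟧: [2 0; 1 0]

Answer: [2 0; 1 0]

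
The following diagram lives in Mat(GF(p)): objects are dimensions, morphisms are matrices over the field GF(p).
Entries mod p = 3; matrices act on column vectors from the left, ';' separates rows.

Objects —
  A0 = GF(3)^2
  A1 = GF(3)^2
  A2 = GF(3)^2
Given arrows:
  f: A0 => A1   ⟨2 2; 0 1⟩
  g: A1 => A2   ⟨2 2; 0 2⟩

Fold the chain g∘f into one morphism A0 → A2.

  e0=[1,0] f=>[2,0] g=>[1,0]
  e1=[0,1] f=>[2,1] g=>[0,2]
composite: ⟨1 0; 0 2⟩

Answer: ⟨1 0; 0 2⟩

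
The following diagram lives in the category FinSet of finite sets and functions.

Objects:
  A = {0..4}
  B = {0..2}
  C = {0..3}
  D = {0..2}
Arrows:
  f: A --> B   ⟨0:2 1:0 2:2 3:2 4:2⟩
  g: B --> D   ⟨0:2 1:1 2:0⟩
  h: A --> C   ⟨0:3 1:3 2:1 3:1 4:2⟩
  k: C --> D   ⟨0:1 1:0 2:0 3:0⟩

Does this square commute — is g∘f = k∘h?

Path 1 = f;g:
  0 f-->2 g-->0
  1 f-->0 g-->2
  2 f-->2 g-->0
  3 f-->2 g-->0
  4 f-->2 g-->0
  ⟦path⟧₁ = ⟨0:0 1:2 2:0 3:0 4:0⟩
Path 2 = h;k:
  0 h-->3 k-->0
  1 h-->3 k-->0
  2 h-->1 k-->0
  3 h-->1 k-->0
  4 h-->2 k-->0
  ⟦path⟧₂ = ⟨0:0 1:0 2:0 3:0 4:0⟩
Equal? distinct morphisms ✗

Answer: DOES NOT COMMUTE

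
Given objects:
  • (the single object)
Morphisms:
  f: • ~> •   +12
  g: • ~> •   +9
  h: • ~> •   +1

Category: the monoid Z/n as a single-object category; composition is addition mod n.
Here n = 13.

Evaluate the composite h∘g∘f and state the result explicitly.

  0 +12≡12 +9≡8 +1≡9  (mod 13)
⟦path⟧: +9

Answer: +9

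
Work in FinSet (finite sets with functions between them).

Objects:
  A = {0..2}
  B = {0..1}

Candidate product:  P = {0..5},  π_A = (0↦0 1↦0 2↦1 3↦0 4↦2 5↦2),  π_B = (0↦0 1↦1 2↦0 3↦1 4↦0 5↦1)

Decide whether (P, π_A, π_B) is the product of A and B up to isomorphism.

Answer: NOT A VALID PRODUCT — duplicate pair at indices 1,3

Derivation:
|A|·|B| = 3·2 = 6;  |P| = 6
Check the pairing map k ↦ (π_A(k), π_B(k)):
  0 ↦ (0,0)
  1 ↦ (0,1)
  2 ↦ (1,0)
  3 ↦ (0,1)  ✗ repeats pair of k=1
  4 ↦ (2,0)
  5 ↦ (2,1)
distinct pairs in image: 5 / 6 needed
  → (0,1) hit at k=1 and k=3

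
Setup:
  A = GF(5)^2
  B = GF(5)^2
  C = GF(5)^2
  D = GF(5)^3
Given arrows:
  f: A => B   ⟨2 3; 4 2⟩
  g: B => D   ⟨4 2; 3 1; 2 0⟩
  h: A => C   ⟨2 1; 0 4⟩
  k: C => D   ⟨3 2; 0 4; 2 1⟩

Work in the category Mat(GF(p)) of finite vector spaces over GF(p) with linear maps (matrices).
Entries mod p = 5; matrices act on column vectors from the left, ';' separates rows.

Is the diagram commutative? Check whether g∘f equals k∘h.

1) trace f;g:
  e0=(1,0) f=>(2,4) g=>(1,0,4)
  e1=(0,1) f=>(3,2) g=>(1,1,1)
  ⟦path⟧₁ = ⟨1 1; 0 1; 4 1⟩
2) trace h;k:
  e0=(1,0) h=>(2,0) k=>(1,0,4)
  e1=(0,1) h=>(1,4) k=>(1,1,1)
  ⟦path⟧₂ = ⟨1 1; 0 1; 4 1⟩
Equal? YES — commutes

Answer: COMMUTES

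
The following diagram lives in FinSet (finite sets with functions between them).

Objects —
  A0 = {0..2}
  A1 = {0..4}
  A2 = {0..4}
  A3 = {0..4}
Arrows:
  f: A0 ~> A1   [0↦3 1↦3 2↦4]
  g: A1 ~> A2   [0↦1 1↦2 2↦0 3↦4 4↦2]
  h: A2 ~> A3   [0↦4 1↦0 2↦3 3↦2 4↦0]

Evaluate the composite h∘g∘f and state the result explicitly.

  0 f~>3 g~>4 h~>0
  1 f~>3 g~>4 h~>0
  2 f~>4 g~>2 h~>3
⟦path⟧: [0↦0 1↦0 2↦3]

Answer: [0↦0 1↦0 2↦3]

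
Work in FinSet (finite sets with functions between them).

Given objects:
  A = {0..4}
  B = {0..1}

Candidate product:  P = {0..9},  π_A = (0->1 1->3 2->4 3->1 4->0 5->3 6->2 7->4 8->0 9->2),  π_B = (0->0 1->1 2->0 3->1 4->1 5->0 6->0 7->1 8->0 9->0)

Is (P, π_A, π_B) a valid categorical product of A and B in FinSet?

Answer: NOT A VALID PRODUCT — duplicate pair at indices 9,6

Trace:
|A|·|B| = 5·2 = 10;  |P| = 10
Check the pairing map k ↦ (π_A(k), π_B(k)):
  0 -> (1,0)
  1 -> (3,1)
  2 -> (4,0)
  3 -> (1,1)
  4 -> (0,1)
  5 -> (3,0)
  6 -> (2,0)
  7 -> (4,1)
  8 -> (0,0)
  9 -> (2,0)  ✗ repeats pair of k=6
distinct pairs in image: 9 / 10 needed
  → (2,0) hit at k=6 and k=9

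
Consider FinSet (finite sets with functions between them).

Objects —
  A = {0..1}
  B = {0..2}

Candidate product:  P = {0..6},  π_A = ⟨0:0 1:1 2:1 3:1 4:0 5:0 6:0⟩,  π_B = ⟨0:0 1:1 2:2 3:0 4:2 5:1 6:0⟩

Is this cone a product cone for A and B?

|A|·|B| = 2·3 = 6;  |P| = 7
  → cardinalities differ; no bijection possible.

Answer: NOT A VALID PRODUCT — |P|=7 ≠ |A|·|B|=6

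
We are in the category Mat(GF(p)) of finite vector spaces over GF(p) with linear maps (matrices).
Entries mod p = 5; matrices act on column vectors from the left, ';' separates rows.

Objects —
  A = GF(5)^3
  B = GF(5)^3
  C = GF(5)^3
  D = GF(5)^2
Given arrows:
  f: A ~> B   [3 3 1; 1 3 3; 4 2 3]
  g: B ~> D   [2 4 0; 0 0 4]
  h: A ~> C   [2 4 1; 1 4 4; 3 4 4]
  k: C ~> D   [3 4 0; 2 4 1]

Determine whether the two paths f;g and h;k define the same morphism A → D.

Answer: COMMUTES

Work:
1) trace f;g:
  e0=(1,0,0) f~>(3,1,4) g~>(0,1)
  e1=(0,1,0) f~>(3,3,2) g~>(3,3)
  e2=(0,0,1) f~>(1,3,3) g~>(4,2)
  ⟦path⟧₁ = [0 3 4; 1 3 2]
2) trace h;k:
  e0=(1,0,0) h~>(2,1,3) k~>(0,1)
  e1=(0,1,0) h~>(4,4,4) k~>(3,3)
  e2=(0,0,1) h~>(1,4,4) k~>(4,2)
  ⟦path⟧₂ = [0 3 4; 1 3 2]
Equal? YES — commutes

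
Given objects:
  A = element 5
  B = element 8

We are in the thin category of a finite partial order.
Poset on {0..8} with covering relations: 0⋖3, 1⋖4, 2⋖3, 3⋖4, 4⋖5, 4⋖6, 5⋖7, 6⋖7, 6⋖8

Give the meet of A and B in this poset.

{x : x<=A ∧ x<=B} = {0,1,2,3,4}  (A=5, B=8)
  0 <= 4
  1 <= 4
  2 <= 4
  3 <= 4
  4 <= 4
glb = 4

Answer: A∧B = 4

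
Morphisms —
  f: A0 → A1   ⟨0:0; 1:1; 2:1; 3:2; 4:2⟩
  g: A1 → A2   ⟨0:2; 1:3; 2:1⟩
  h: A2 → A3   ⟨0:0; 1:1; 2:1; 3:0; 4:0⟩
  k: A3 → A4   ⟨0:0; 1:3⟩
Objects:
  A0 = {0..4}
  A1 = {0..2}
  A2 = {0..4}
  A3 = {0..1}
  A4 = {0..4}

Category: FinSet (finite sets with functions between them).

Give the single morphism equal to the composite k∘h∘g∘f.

  0 f→0 g→2 h→1 k→3
  1 f→1 g→3 h→0 k→0
  2 f→1 g→3 h→0 k→0
  3 f→2 g→1 h→1 k→3
  4 f→2 g→1 h→1 k→3
result: ⟨0:3; 1:0; 2:0; 3:3; 4:3⟩

Answer: ⟨0:3; 1:0; 2:0; 3:3; 4:3⟩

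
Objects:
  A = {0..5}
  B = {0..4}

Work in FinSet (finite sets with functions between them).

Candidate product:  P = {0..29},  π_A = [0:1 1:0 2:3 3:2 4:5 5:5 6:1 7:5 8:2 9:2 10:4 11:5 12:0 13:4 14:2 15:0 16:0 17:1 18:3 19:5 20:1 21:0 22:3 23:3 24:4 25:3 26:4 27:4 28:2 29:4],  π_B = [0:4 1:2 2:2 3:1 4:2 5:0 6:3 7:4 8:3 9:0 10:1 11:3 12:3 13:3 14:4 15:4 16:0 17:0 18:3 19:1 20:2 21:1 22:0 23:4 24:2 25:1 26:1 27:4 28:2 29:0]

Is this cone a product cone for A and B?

|A|·|B| = 6·5 = 30;  |P| = 30
Check the pairing map k ↦ (π_A(k), π_B(k)):
  0 : (1,4)
  1 : (0,2)
  2 : (3,2)
  3 : (2,1)
  4 : (5,2)
  5 : (5,0)
  6 : (1,3)
  7 : (5,4)
  8 : (2,3)
  9 : (2,0)
  10 : (4,1)
  11 : (5,3)
  12 : (0,3)
  13 : (4,3)
  14 : (2,4)
  15 : (0,4)
  16 : (0,0)
  17 : (1,0)
  18 : (3,3)
  19 : (5,1)
  20 : (1,2)
  21 : (0,1)
  22 : (3,0)
  23 : (3,4)
  24 : (4,2)
  25 : (3,1)
  26 : (4,1)  ✗ repeats pair of k=10
  27 : (4,4)
  28 : (2,2)
  29 : (4,0)
distinct pairs in image: 29 / 30 needed
  → (4,1) hit at k=10 and k=26

Answer: NOT A VALID PRODUCT — duplicate pair at indices 26,10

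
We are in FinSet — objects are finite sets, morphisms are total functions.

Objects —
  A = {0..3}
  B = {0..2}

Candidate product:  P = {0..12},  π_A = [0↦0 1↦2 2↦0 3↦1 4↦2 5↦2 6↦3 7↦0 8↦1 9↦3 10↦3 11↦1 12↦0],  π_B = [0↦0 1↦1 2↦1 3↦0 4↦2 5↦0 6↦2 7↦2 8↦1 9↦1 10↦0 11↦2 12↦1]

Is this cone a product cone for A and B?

|A|·|B| = 4·3 = 12;  |P| = 13
  → cardinalities differ; no bijection possible.

Answer: NOT A VALID PRODUCT — |P|=13 ≠ |A|·|B|=12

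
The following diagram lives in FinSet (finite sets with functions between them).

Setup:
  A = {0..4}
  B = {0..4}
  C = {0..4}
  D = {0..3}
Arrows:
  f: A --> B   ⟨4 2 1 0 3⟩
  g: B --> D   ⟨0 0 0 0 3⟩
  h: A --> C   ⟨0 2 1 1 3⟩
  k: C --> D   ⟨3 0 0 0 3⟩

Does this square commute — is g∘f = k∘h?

Answer: COMMUTES

Work:
Along f;g (path 1):
  0 f-->4 g-->3
  1 f-->2 g-->0
  2 f-->1 g-->0
  3 f-->0 g-->0
  4 f-->3 g-->0
  ⟦path⟧₁ = ⟨3 0 0 0 0⟩
Along h;k (path 2):
  0 h-->0 k-->3
  1 h-->2 k-->0
  2 h-->1 k-->0
  3 h-->1 k-->0
  4 h-->3 k-->0
  ⟦path⟧₂ = ⟨3 0 0 0 0⟩
Equal? equal; square commutes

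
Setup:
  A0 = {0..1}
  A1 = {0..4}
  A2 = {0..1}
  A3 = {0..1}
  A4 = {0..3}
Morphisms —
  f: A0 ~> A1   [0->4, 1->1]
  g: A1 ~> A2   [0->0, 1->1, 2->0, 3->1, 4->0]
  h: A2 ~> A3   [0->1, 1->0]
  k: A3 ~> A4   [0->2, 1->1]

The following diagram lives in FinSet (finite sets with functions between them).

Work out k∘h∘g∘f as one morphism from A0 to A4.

Answer: [0->1, 1->2]

Derivation:
  0 f~>4 g~>0 h~>1 k~>1
  1 f~>1 g~>1 h~>0 k~>2
result: [0->1, 1->2]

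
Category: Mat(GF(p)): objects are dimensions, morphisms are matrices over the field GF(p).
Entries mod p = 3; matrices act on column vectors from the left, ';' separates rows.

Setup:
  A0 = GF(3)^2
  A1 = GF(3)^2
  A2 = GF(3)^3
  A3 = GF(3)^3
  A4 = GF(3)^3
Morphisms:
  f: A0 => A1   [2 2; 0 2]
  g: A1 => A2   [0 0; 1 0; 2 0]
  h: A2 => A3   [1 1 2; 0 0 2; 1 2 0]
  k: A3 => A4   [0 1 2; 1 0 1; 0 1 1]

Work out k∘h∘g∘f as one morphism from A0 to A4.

  e0=⟨1,0⟩ f=>⟨2,0⟩ g=>⟨0,2,1⟩ h=>⟨1,2,1⟩ k=>⟨1,2,0⟩
  e1=⟨0,1⟩ f=>⟨2,2⟩ g=>⟨0,2,1⟩ h=>⟨1,2,1⟩ k=>⟨1,2,0⟩
result: [1 1; 2 2; 0 0]

Answer: [1 1; 2 2; 0 0]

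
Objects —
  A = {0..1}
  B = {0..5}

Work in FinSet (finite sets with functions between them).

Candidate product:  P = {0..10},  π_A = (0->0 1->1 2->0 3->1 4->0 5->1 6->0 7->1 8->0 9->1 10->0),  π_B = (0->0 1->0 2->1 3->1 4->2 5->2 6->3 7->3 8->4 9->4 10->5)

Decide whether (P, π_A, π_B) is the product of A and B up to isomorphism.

Answer: NOT A VALID PRODUCT — |P|=11 ≠ |A|·|B|=12

Trace:
|A|·|B| = 2·6 = 12;  |P| = 11
  → cardinalities differ; no bijection possible.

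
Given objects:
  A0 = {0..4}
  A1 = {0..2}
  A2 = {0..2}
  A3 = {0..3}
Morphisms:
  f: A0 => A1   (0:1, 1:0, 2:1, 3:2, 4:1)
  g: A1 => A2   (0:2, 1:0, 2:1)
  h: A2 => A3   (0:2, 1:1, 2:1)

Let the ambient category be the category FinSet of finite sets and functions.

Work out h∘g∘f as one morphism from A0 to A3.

Answer: (0:2, 1:1, 2:2, 3:1, 4:2)

Derivation:
  0 f=>1 g=>0 h=>2
  1 f=>0 g=>2 h=>1
  2 f=>1 g=>0 h=>2
  3 f=>2 g=>1 h=>1
  4 f=>1 g=>0 h=>2
composite: (0:2, 1:1, 2:2, 3:1, 4:2)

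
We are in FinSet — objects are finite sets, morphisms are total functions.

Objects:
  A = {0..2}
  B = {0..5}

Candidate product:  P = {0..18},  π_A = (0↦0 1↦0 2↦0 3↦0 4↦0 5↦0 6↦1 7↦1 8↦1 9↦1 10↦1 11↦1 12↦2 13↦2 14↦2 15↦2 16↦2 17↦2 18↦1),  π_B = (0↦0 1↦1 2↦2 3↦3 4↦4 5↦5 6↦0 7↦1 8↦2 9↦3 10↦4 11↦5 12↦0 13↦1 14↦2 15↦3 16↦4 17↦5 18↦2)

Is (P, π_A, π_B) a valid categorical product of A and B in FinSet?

|A|·|B| = 3·6 = 18;  |P| = 19
  → cardinalities differ; no bijection possible.

Answer: NOT A VALID PRODUCT — |P|=19 ≠ |A|·|B|=18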